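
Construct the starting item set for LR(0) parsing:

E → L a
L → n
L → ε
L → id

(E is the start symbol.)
{ [E → . L a], [E' → . E], [L → . id], [L → . n], [L → .] }

First, augment the grammar with E' → E
I₀ = CLOSURE({ [E' → . E] }):
  [E' → . E] has the dot before E: add [E → . L a]
  [E → . L a] has the dot before L: add [L → . n], [L → .], [L → . id]
No further items can be added.

I₀ = { [E → . L a], [E' → . E], [L → . id], [L → . n], [L → .] }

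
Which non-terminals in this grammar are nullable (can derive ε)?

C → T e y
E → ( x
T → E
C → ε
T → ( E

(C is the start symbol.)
ε-productions: C → ε
So C is immediately nullable.
No further non-terminal can be added: every production for the remaining non-terminals contains a terminal or a non-nullable non-terminal.
Nullable = { 'C' }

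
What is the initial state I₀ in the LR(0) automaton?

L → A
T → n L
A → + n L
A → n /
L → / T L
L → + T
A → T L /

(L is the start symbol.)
First, augment the grammar with L' → L
I₀ = CLOSURE({ [L' → . L] }):
  [L' → . L] has the dot before L: add [L → . A], [L → . / T L], [L → . + T]
  [L → . A] has the dot before A: add [A → . + n L], [A → . n /], [A → . T L /]
  [A → . T L /] has the dot before T: add [T → . n L]
No further items can be added.

I₀ = { [A → . + n L], [A → . T L /], [A → . n /], [L → . + T], [L → . / T L], [L → . A], [L' → . L], [T → . n L] }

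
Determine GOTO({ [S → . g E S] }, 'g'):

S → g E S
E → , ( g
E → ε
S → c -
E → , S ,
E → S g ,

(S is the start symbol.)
GOTO(I, 'g') = CLOSURE({ [A → αX.β] : [A → α.Xβ] ∈ I, X = 'g' })

Items with dot before 'g', with the dot advanced:
  [S → . g E S] → [S → g . E S]
Closure of the advanced items:
  [S → g . E S] has the dot before E: add [E → . , ( g], [E → .], [E → . , S ,], [E → . S g ,]
  [E → . S g ,] has the dot before S: add [S → . g E S], [S → . c -]

GOTO = { [E → . , ( g], [E → . , S ,], [E → . S g ,], [E → .], [S → . c -], [S → . g E S], [S → g . E S] }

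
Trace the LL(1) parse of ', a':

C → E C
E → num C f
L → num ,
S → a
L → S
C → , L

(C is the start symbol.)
Stack is shown with the top on the left.

Stack  Input  Action
--------------------
C $    , a $  output C → , L
, L $  , a $  match ','
L $    a $    output L → S
S $    a $    output S → a
a $    a $    match 'a'
$      $      accept

The string is accepted.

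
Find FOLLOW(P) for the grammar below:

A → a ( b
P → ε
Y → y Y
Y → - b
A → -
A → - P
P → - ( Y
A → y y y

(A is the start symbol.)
{ $ }

In A → - P: P is at the end, add FOLLOW(A)

The FOLLOW sets referred to above (computed the same way, to a fixed point):
  FOLLOW(A) = { $ }

Taking the union: FOLLOW(P) = { $ }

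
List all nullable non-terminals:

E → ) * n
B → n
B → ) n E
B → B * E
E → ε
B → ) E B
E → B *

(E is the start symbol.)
{ 'E' }

A non-terminal is nullable if it can derive ε (the empty string): either it has an ε-production, or it has a production whose right-hand side consists entirely of nullable non-terminals.

ε-productions: E → ε
So E is immediately nullable.
No further non-terminal can be added: every production for the remaining non-terminals contains a terminal or a non-nullable non-terminal.
Nullable = { 'E' }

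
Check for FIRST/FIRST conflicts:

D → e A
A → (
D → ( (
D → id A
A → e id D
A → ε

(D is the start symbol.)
A FIRST/FIRST conflict occurs when two productions N → α and N → β for the same non-terminal have FIRST(α) ∩ FIRST(β) ≠ ∅ (with ε ∈ FIRST of a nullable right-hand side, so two nullable alternatives also conflict).

Productions for D:
  D → e A: FIRST = { 'e' }
  D → ( (: FIRST = { '(' }
  D → id A: FIRST = { 'id' }
Productions for A:
  A → (: FIRST = { '(' }
  A → e id D: FIRST = { 'e' }
  A → ε: FIRST = { ε }

All alternatives of each non-terminal have pairwise disjoint FIRST sets.

Answer: No FIRST/FIRST conflicts.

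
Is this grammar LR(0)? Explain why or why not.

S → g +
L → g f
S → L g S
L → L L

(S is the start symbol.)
No. Shift-reduce conflict between [L → L L .] and [L → . g f]

A grammar is LR(0) if no state in the canonical LR(0) collection has:
  - both a shift item (dot before a terminal) and a complete item (shift-reduce conflict), or
  - two or more complete items (reduce-reduce conflict; the accept item [S' → S .] counts as a complete item here).

Augment with S' → S and build the canonical LR(0) collection (I0 = CLOSURE({[S' → . S]}), then GOTO on every symbol after a dot until no new states appear). It has 10 states:
  I0: { [L → . L L], [L → . g f], [S → . L g S], [S → . g +], [S' → . S] }  — shift
  I1: { [L → . L L], [L → . g f], [L → L . L], [S → L . g S] }  — shift
  I2: { [S' → S .] }  — accept
  I3: { [L → g . f], [S → g . +] }  — shift
  I4: { [S → g + .] }  — reduce
  I5: { [L → g f .] }  — reduce
  I6: { [L → . L L], [L → . g f], [L → L . L], [L → L L .] }  — shift, reduce
  I7: { [L → . L L], [L → . g f], [L → g . f], [S → . L g S], [S → . g +], [S → L g . S] }  — shift
  I8: { [S → L g S .] }  — reduce
  I9: { [L → g . f] }  — shift

Conflict in state I6:
  Shift-reduce conflict between [L → L L .] and [L → . g f]
So the grammar is NOT LR(0).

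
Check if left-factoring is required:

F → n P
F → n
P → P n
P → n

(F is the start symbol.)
Yes, F has productions with common prefix 'n'

Left-factoring is needed when two productions for the same non-terminal
share a common prefix on the right-hand side.

Productions for F:
  F → n P
  F → n
Productions for P:
  P → P n
  P → n

Found common prefix 'n' in productions for F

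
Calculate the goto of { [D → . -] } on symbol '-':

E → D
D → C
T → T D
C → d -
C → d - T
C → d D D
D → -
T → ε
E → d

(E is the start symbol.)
GOTO(I, '-') = CLOSURE({ [A → αX.β] : [A → α.Xβ] ∈ I, X = '-' })

Items with dot before '-', with the dot advanced:
  [D → . -] → [D → - .]
Closure adds nothing (no advanced item has the dot before a non-terminal).

GOTO = { [D → - .] }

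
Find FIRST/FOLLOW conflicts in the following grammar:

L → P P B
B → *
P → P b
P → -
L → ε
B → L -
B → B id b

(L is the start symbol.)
A FIRST/FOLLOW conflict occurs when a non-terminal N has a nullable alternative N → β (β ⇒* ε) and another alternative N → α with FIRST(α) ∩ FOLLOW(N) ≠ ∅: on such a lookahead the parser cannot decide between expanding α and letting N vanish via β.

Nullable non-terminals: L.
FIRST sets used below: FIRST(P) = { '-' }

L: nullable alternative(s) L → ε; FOLLOW(L) = { $, '-' }
  L → P P B: FIRST \ {ε} = { '-' } — overlaps FOLLOW(L) on { '-' }: CONFLICT
  L → ε: FIRST \ {ε} = { } — this is the only nullable alternative, skip

B, P have no nullable alternative, so no FIRST/FOLLOW check is needed there.

So the grammar has 1 FIRST/FOLLOW conflict (marked CONFLICT above).

Answer: Yes. L → P P B with FOLLOW(L) on { '-' }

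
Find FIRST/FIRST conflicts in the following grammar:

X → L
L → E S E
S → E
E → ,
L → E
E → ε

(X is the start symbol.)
Yes. L → E S E / L → E on { ',', ε }

A FIRST/FIRST conflict occurs when two productions N → α and N → β for the same non-terminal have FIRST(α) ∩ FIRST(β) ≠ ∅ (with ε ∈ FIRST of a nullable right-hand side, so two nullable alternatives also conflict).

FIRST sets of the non-terminals at (or reachable through a nullable prefix from) the front of some alternative:
  FIRST(E) = { ',', ε }
  FIRST(S) = { ',', ε }

Productions for L:
  L → E S E: FIRST = { ',', ε }
  L → E: FIRST = { ',', ε }
Productions for E:
  E → ,: FIRST = { ',' }
  E → ε: FIRST = { ε }
X, S have only one production, so no FIRST/FIRST conflict is possible there.

Conflict for L: L → E S E and L → E
  Overlap: { ',', ε }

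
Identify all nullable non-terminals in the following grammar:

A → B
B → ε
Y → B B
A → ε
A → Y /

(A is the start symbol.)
A non-terminal is nullable if it can derive ε (the empty string): either it has an ε-production, or it has a production whose right-hand side consists entirely of nullable non-terminals.

ε-productions: B → ε, A → ε
So B, A are immediately nullable.
Y → B B: every symbol on the right is nullable, so Y is nullable too.
Every non-terminal is now nullable.
Nullable = { 'A', 'B', 'Y' }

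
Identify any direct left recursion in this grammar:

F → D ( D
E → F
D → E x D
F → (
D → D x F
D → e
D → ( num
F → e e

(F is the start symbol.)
F → D ( D: starts with D
E → F: starts with F
D → E x D: starts with E
F → (: starts with '('
D → D x F: LEFT RECURSIVE (starts with D)
D → e: starts with e
D → ( num: starts with '('
F → e e: starts with e

The grammar has direct left recursion on: D.

Answer: Yes, D is left-recursive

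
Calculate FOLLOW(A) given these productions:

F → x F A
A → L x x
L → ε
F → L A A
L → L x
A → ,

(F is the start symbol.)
In F → x F A: A is at the end, add FOLLOW(F)
In F → L A A: A is followed by A, add FIRST(A) \ {ε} = { ',', 'x' }
In F → L A A: A is at the end, add FOLLOW(F)

The FOLLOW sets referred to above (computed the same way, to a fixed point):
  FOLLOW(F) = { $, ',', 'x' }

Taking the union: FOLLOW(A) = { $, ',', 'x' }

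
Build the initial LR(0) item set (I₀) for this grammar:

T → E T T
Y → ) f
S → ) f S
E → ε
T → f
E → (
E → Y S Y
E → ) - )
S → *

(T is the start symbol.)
{ [E → . (], [E → . ) - )], [E → . Y S Y], [E → .], [T → . E T T], [T → . f], [T' → . T], [Y → . ) f] }

First, augment the grammar with T' → T
I₀ = CLOSURE({ [T' → . T] }):
  [T' → . T] has the dot before T: add [T → . E T T], [T → . f]
  [T → . E T T] has the dot before E: add [E → .], [E → . (], [E → . Y S Y], [E → . ) - )]
  [E → . Y S Y] has the dot before Y: add [Y → . ) f]
No further items can be added.

I₀ = { [E → . (], [E → . ) - )], [E → . Y S Y], [E → .], [T → . E T T], [T → . f], [T' → . T], [Y → . ) f] }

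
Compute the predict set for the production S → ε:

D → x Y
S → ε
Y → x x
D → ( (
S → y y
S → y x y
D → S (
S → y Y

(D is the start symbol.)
{ '(' }

PREDICT(S → ε) = (FIRST(RHS) \ {ε}) ∪ (FOLLOW(S) if ε ∈ FIRST(RHS), i.e. RHS ⇒* ε)
The right-hand side is ε (FIRST(ε) = { ε }), so the predict set is FOLLOW(S) = { '(' }
PREDICT(S → ε) = { '(' }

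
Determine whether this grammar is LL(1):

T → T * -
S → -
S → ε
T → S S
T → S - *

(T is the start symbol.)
A grammar is LL(1) if for each non-terminal N with multiple productions, the predict sets of those productions are pairwise disjoint, where PREDICT(N → α) = (FIRST(α) \ {ε}) ∪ (FOLLOW(N) if α ⇒* ε).

Relevant sets:
  FIRST(T) = { '*', '-', ε }
  FIRST(S) = { '-', ε }
  FOLLOW(T) = { $, '*' }
  FOLLOW(S) = { $, '*', '-' }

For T:
  PREDICT(T → T '*' '-') = { '*', '-' }
  PREDICT(T → S S) = { $, '*', '-' }
  PREDICT(T → S '-' '*') = { '-' }
For S:
  PREDICT(S → '-') = { '-' }
  PREDICT(S → ε) = { $, '*', '-' }

Conflict found: Predict set conflict for T: { '*', '-' }
The grammar is NOT LL(1).

Answer: No. Predict set conflict for T: { '*', '-' }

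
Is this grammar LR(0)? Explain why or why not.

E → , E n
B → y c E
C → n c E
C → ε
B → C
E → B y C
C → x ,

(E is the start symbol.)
No. Shift-reduce conflict between [C → .] and [B → . y c E]

A grammar is LR(0) if no state in the canonical LR(0) collection has:
  - both a shift item (dot before a terminal) and a complete item (shift-reduce conflict), or
  - two or more complete items (reduce-reduce conflict; the accept item [E' → E .] counts as a complete item here).

Augment with E' → E and build the canonical LR(0) collection (I0 = CLOSURE({[E' → . E]}), then GOTO on every symbol after a dot until no new states appear). It has 17 states:
  I0: { [B → . C], [B → . y c E], [C → . n c E], [C → . x ,], [C → .], [E → . , E n], [E → . B y C], [E' → . E] }  — shift, reduce
  I1: { [B → . C], [B → . y c E], [C → . n c E], [C → . x ,], [C → .], [E → , . E n], [E → . , E n], [E → . B y C] }  — shift, reduce
  I2: { [E → B . y C] }  — shift
  I3: { [B → C .] }  — reduce
  I4: { [E' → E .] }  — accept
  I5: { [C → n . c E] }  — shift
  I6: { [C → x . ,] }  — shift
  I7: { [B → y . c E] }  — shift
  I8: { [B → . C], [B → . y c E], [B → y c . E], [C → . n c E], [C → . x ,], [C → .], [E → . , E n], [E → . B y C] }  — shift, reduce
  I9: { [B → y c E .] }  — reduce
  I10: { [C → x , .] }  — reduce
  I11: { [B → . C], [B → . y c E], [C → . n c E], [C → . x ,], [C → .], [C → n c . E], [E → . , E n], [E → . B y C] }  — shift, reduce
  I12: { [C → n c E .] }  — reduce
  I13: { [C → . n c E], [C → . x ,], [C → .], [E → B y . C] }  — shift, reduce
  I14: { [E → B y C .] }  — reduce
  I15: { [E → , E . n] }  — shift
  I16: { [E → , E n .] }  — reduce

Conflict in state I0:
  Shift-reduce conflict between [C → .] and [B → . y c E]
So the grammar is NOT LR(0).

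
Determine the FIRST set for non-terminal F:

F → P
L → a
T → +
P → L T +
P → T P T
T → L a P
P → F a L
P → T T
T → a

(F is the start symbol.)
FIRST sets of the other non-terminals involved (by the same procedure, iterated to a fixed point):
  FIRST(P) = { '+', 'a' }

From F → P:
  - P is a non-terminal: add FIRST(P) \ {ε} = { '+', 'a' }
    P is not nullable, so stop

Collecting: FIRST(F) = { '+', 'a' }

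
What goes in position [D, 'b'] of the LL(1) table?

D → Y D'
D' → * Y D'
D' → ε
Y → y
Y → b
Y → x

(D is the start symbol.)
D → Y D'

To find M[D, 'b'], we find productions for D where 'b' is in the predict set (PREDICT(N → α) = (FIRST(α) \ {ε}) ∪ (FOLLOW(N) if α ⇒* ε)).

Relevant sets:
  FIRST(Y) = { 'b', 'x', 'y' }

D → Y D': PREDICT = { 'b', 'x', 'y' }
  'b' is in predict set, so this production goes in M[D, 'b']

M[D, 'b'] = D → Y D'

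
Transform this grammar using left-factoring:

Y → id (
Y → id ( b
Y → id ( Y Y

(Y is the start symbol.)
Left-factoring transforms A → αβ₁ | αβ₂ into A → αA' and A' → β₁ | β₂
(α is the longest common prefix among the alternatives). Repeat until
no nonterminal has two alternatives with a common prefix.

Round 1: Y has alternatives sharing prefix 'id ('. Introduce Y': Y → id ( Y'
  Add: Y' → ε
  Add: Y' → b
  Add: Y' → Y Y

No remaining common prefixes — done.

Resulting grammar:
Y → id ( Y'
Y' → ε
Y' → b
Y' → Y Y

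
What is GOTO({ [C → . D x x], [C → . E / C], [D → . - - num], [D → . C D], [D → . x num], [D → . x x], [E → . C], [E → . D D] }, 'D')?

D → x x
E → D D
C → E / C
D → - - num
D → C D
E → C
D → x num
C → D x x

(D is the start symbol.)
{ [C → . D x x], [C → . E / C], [C → D . x x], [D → . - - num], [D → . C D], [D → . x num], [D → . x x], [E → . C], [E → . D D], [E → D . D] }

GOTO(I, 'D') = CLOSURE({ [A → αX.β] : [A → α.Xβ] ∈ I, X = 'D' })

Items with dot before 'D', with the dot advanced:
  [C → . D x x] → [C → D . x x]
  [E → . D D] → [E → D . D]
Closure of the advanced items:
  [E → D . D] has the dot before D: add [D → . x x], [D → . - - num], [D → . C D], [D → . x num]
  [D → . C D] has the dot before C: add [C → . E / C], [C → . D x x]
  [C → . E / C] has the dot before E: add [E → . D D], [E → . C]

GOTO = { [C → . D x x], [C → . E / C], [C → D . x x], [D → . - - num], [D → . C D], [D → . x num], [D → . x x], [E → . C], [E → . D D], [E → D . D] }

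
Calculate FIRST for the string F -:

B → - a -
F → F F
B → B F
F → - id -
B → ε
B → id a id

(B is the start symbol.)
{ '-' }

FIRST sets of the non-terminals involved (from the grammar, by fixed-point iteration):
  FIRST(F) = { '-' }

To compute FIRST(F -), process the symbols left to right:
Symbol F is a non-terminal. Add FIRST(F) \ {ε} = { '-' }
F is not nullable (ε ∉ FIRST(F)), so stop here.
FIRST(F -) = { '-' }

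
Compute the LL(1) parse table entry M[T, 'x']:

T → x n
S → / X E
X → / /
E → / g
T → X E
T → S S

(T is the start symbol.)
T → x n

To find M[T, 'x'], we find productions for T where 'x' is in the predict set (PREDICT(N → α) = (FIRST(α) \ {ε}) ∪ (FOLLOW(N) if α ⇒* ε)).

Relevant sets:
  FIRST(X) = { '/' }
  FIRST(S) = { '/' }

T → x n: PREDICT = { 'x' }
  'x' is in predict set, so this production goes in M[T, 'x']
T → X E: PREDICT = { '/' }
T → S S: PREDICT = { '/' }

M[T, 'x'] = T → x n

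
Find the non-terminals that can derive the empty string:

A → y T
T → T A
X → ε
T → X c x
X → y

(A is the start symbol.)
A non-terminal is nullable if it can derive ε (the empty string): either it has an ε-production, or it has a production whose right-hand side consists entirely of nullable non-terminals.

ε-productions: X → ε
So X is immediately nullable.
No further non-terminal can be added: every production for the remaining non-terminals contains a terminal or a non-nullable non-terminal.
Nullable = { 'X' }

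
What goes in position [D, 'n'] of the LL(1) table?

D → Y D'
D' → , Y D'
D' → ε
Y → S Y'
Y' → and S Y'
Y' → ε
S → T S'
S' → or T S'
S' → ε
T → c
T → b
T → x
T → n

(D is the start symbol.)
To find M[D, 'n'], we find productions for D where 'n' is in the predict set (PREDICT(N → α) = (FIRST(α) \ {ε}) ∪ (FOLLOW(N) if α ⇒* ε)).

Relevant sets:
  FIRST(Y) = { 'b', 'c', 'n', 'x' }

D → Y D': PREDICT = { 'b', 'c', 'n', 'x' }
  'n' is in predict set, so this production goes in M[D, 'n']

M[D, 'n'] = D → Y D'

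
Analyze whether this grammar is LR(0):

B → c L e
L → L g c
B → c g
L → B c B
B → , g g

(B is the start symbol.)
Yes, the grammar is LR(0)

Augment with B' → B and build the canonical LR(0) collection (I0 = CLOSURE({[B' → . B]}), then GOTO on every symbol after a dot until no new states appear). It has 14 states:
  I0: { [B → . , g g], [B → . c L e], [B → . c g], [B' → . B] }  — shift
  I1: { [B → , . g g] }  — shift
  I2: { [B' → B .] }  — accept
  I3: { [B → . , g g], [B → . c L e], [B → . c g], [B → c . L e], [B → c . g], [L → . B c B], [L → . L g c] }  — shift
  I4: { [L → B . c B] }  — shift
  I5: { [B → c L . e], [L → L . g c] }  — shift
  I6: { [B → c g .] }  — reduce
  I7: { [B → c L e .] }  — reduce
  I8: { [L → L g . c] }  — shift
  I9: { [L → L g c .] }  — reduce
  I10: { [B → . , g g], [B → . c L e], [B → . c g], [L → B c . B] }  — shift
  I11: { [L → B c B .] }  — reduce
  I12: { [B → , g . g] }  — shift
  I13: { [B → , g g .] }  — reduce

Every state is either a pure shift/goto state or contains exactly one complete item and nothing to shift — no conflicts. The grammar is LR(0).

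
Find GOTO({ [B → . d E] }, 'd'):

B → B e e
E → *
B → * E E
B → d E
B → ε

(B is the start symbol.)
GOTO(I, 'd') = CLOSURE({ [A → αX.β] : [A → α.Xβ] ∈ I, X = 'd' })

Items with dot before 'd', with the dot advanced:
  [B → . d E] → [B → d . E]
Closure of the advanced items:
  [B → d . E] has the dot before E: add [E → . *]

GOTO = { [B → d . E], [E → . *] }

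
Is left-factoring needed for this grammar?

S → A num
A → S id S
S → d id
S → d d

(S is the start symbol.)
Yes, S has productions with common prefix 'd'

Left-factoring is needed when two productions for the same non-terminal
share a common prefix on the right-hand side.

Productions for S:
  S → A num
  S → d id
  S → d d

Found common prefix 'd' in productions for S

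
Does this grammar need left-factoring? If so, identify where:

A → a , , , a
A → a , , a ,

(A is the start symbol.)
Left-factoring is needed when two productions for the same non-terminal
share a common prefix on the right-hand side.

Productions for A:
  A → a , , , a
  A → a , , a ,

Found common prefix 'a , ,' in productions for A

Answer: Yes, A has productions with common prefix 'a , ,'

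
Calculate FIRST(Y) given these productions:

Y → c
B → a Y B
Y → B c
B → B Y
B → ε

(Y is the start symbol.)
To compute FIRST(Y), examine every production with Y on the left-hand side, reading each right-hand side left to right until a non-nullable symbol is reached.

FIRST sets of the other non-terminals involved (by the same procedure, iterated to a fixed point):
  FIRST(B) = { 'a', 'c', ε }

From Y → c:
  - c is a terminal: add 'c' and stop
From Y → B c:
  - B is a non-terminal: add FIRST(B) \ {ε} = { 'a', 'c' }
    B is nullable, so continue to the next symbol
  - c is a terminal: add 'c' and stop

Collecting: FIRST(Y) = { 'a', 'c' }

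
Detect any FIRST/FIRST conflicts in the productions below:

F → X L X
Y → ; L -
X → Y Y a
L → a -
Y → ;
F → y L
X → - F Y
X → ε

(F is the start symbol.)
A FIRST/FIRST conflict occurs when two productions N → α and N → β for the same non-terminal have FIRST(α) ∩ FIRST(β) ≠ ∅ (with ε ∈ FIRST of a nullable right-hand side, so two nullable alternatives also conflict).

FIRST sets of the non-terminals at (or reachable through a nullable prefix from) the front of some alternative:
  FIRST(X) = { '-', ';', ε }
  FIRST(L) = { 'a' }
  FIRST(Y) = { ';' }

Productions for F:
  F → X L X: FIRST = { '-', ';', 'a' }
  F → y L: FIRST = { 'y' }
Productions for Y:
  Y → ; L -: FIRST = { ';' }
  Y → ;: FIRST = { ';' }
Productions for X:
  X → Y Y a: FIRST = { ';' }
  X → - F Y: FIRST = { '-' }
  X → ε: FIRST = { ε }
L has only one production, so no FIRST/FIRST conflict is possible there.

Conflict for Y: Y → ; L - and Y → ;
  Overlap: { ';' }

Answer: Yes. Y → ';' L '-' / Y → ';' on { ';' }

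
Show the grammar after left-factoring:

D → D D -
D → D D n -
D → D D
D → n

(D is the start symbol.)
Left-factoring transforms A → αβ₁ | αβ₂ into A → αA' and A' → β₁ | β₂
(α is the longest common prefix among the alternatives). Repeat until
no nonterminal has two alternatives with a common prefix.

Round 1: D has alternatives sharing prefix 'D D'. Introduce D': D → D D D'
  Add: D' → -
  Add: D' → n -
  Add: D' → ε

No remaining common prefixes — done.

Resulting grammar:
D → D D D'
D' → -
D' → n -
D' → ε
D → n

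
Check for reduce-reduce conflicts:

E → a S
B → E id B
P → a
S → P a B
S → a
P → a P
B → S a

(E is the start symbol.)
Yes — I5: [P → a .] vs [S → a .]; I12: [P → a .] vs [S → a .]

A reduce-reduce conflict occurs when an LR(0) state has two complete items [A → α .] and [B → β .] — both call for a reduction, and with no lookahead the parser cannot choose between them.

Augment with E' → E and build the canonical LR(0) collection (I0 = CLOSURE({[E' → . E]}), then GOTO on every symbol after a dot until no new states appear). It has 17 states:
  I0: { [E → . a S], [E' → . E] }  — shift
  I1: { [E' → E .] }  — accept
  I2: { [E → a . S], [P → . a P], [P → . a], [S → . P a B], [S → . a] }  — shift
  I3: { [S → P . a B] }  — shift
  I4: { [E → a S .] }  — reduce
  I5: { [P → . a P], [P → . a], [P → a . P], [P → a .], [S → a .] }  — shift, 2 reduces
  I6: { [P → a P .] }  — reduce
  I7: { [P → . a P], [P → . a], [P → a . P], [P → a .] }  — shift, reduce
  I8: { [B → . E id B], [B → . S a], [E → . a S], [P → . a P], [P → . a], [S → . P a B], [S → . a], [S → P a . B] }  — shift
  I9: { [S → P a B .] }  — reduce
  I10: { [B → E . id B] }  — shift
  I11: { [B → S . a] }  — shift
  I12: { [E → a . S], [P → . a P], [P → . a], [P → a . P], [P → a .], [S → . P a B], [S → . a], [S → a .] }  — shift, 2 reduces
  I13: { [P → a P .], [S → P . a B] }  — shift, reduce
  I14: { [B → S a .] }  — reduce
  I15: { [B → . E id B], [B → . S a], [B → E id . B], [E → . a S], [P → . a P], [P → . a], [S → . P a B], [S → . a] }  — shift
  I16: { [B → E id B .] }  — reduce

I5 contains complete items [P → a .], [S → a .] — reduce-reduce conflict.
I12 contains complete items [P → a .], [S → a .] — reduce-reduce conflict.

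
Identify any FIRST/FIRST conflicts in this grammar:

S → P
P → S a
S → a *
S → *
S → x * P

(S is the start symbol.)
FIRST sets of the non-terminals at (or reachable through a nullable prefix from) the front of some alternative:
  FIRST(P) = { '*', 'a', 'x' }

Productions for S:
  S → P: FIRST = { '*', 'a', 'x' }
  S → a *: FIRST = { 'a' }
  S → *: FIRST = { '*' }
  S → x * P: FIRST = { 'x' }
P has only one production, so no FIRST/FIRST conflict is possible there.

Conflict for S: S → P and S → a *
  Overlap: { 'a' }
Conflict for S: S → P and S → *
  Overlap: { '*' }
Conflict for S: S → P and S → x * P
  Overlap: { 'x' }

Answer: Yes. S → P / S → a '*' on { 'a' }; S → P / S → '*' on { '*' }; S → P / S → x '*' P on { 'x' }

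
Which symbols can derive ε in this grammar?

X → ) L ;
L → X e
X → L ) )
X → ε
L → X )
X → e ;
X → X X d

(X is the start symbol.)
{ 'X' }

A non-terminal is nullable if it can derive ε (the empty string): either it has an ε-production, or it has a production whose right-hand side consists entirely of nullable non-terminals.

ε-productions: X → ε
So X is immediately nullable.
No further non-terminal can be added: every production for the remaining non-terminals contains a terminal or a non-nullable non-terminal.
Nullable = { 'X' }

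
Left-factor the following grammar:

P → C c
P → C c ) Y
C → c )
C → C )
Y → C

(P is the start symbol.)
Left-factoring transforms A → αβ₁ | αβ₂ into A → αA' and A' → β₁ | β₂
(α is the longest common prefix among the alternatives). Repeat until
no nonterminal has two alternatives with a common prefix.

Round 1: P has alternatives sharing prefix 'C c'. Introduce P': P → C c P'
  Add: P' → ε
  Add: P' → ) Y

No remaining common prefixes — done.

Resulting grammar:
P → C c P'
P' → ε
P' → ) Y
C → c )
C → C )
Y → C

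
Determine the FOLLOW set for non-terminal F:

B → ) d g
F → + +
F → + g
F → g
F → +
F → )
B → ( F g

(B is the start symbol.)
{ 'g' }

In B → ( F g: F is followed by g, add FIRST(g) \ {ε} = { 'g' }

Taking the union: FOLLOW(F) = { 'g' }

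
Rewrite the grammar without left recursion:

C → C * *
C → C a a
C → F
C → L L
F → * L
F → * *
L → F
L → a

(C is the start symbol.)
C is directly left-recursive. The standard transformation for
  A → A α₁ | ... | A α_m | β₁ | ... | β_n
is
  A  → β₁ A' | ... | β_n A'
  A' → α₁ A' | ... | α_m A' | ε

C → F becomes C → F C'
C → L L becomes C → L L C'
C → C * * becomes C' → * * C'
C → C a a becomes C' → a a C'
Add C' → ε

Productions for other non-terminals are unchanged:
  F → * L
  F → * *
  L → F
  L → a

Resulting grammar:
C → F C'
C → L L C'
C' → * * C'
C' → a a C'
C' → ε
F → * L
F → * *
L → F
L → a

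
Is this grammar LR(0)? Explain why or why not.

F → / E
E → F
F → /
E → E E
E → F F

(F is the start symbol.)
A grammar is LR(0) if no state in the canonical LR(0) collection has:
  - both a shift item (dot before a terminal) and a complete item (shift-reduce conflict), or
  - two or more complete items (reduce-reduce conflict; the accept item [F' → F .] counts as a complete item here).

Augment with F' → F and build the canonical LR(0) collection (I0 = CLOSURE({[F' → . F]}), then GOTO on every symbol after a dot until no new states appear). It has 7 states:
  I0: { [F → . / E], [F → . /], [F' → . F] }  — shift
  I1: { [E → . E E], [E → . F F], [E → . F], [F → . / E], [F → . /], [F → / . E], [F → / .] }  — shift, reduce
  I2: { [F' → F .] }  — accept
  I3: { [E → . E E], [E → . F F], [E → . F], [E → E . E], [F → . / E], [F → . /], [F → / E .] }  — shift, reduce
  I4: { [E → F . F], [E → F .], [F → . / E], [F → . /] }  — shift, reduce
  I5: { [E → F F .] }  — reduce
  I6: { [E → . E E], [E → . F F], [E → . F], [E → E . E], [E → E E .], [F → . / E], [F → . /] }  — shift, reduce

Conflict in state I1:
  Shift-reduce conflict between [F → / .] and [F → . /]
So the grammar is NOT LR(0).

Answer: No. Shift-reduce conflict between [F → / .] and [F → . /]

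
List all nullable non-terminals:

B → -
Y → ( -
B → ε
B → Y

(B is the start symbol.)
{ 'B' }

A non-terminal is nullable if it can derive ε (the empty string): either it has an ε-production, or it has a production whose right-hand side consists entirely of nullable non-terminals.

ε-productions: B → ε
So B is immediately nullable.
No further non-terminal can be added: every production for the remaining non-terminals contains a terminal or a non-nullable non-terminal.
Nullable = { 'B' }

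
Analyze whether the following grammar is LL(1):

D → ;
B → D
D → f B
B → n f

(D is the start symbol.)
Yes, the grammar is LL(1).

A grammar is LL(1) if for each non-terminal N with multiple productions, the predict sets of those productions are pairwise disjoint, where PREDICT(N → α) = (FIRST(α) \ {ε}) ∪ (FOLLOW(N) if α ⇒* ε).

Relevant sets:
  FIRST(D) = { ';', 'f' }

For D:
  PREDICT(D → ';') = { ';' }
  PREDICT(D → f B) = { 'f' }
For B:
  PREDICT(B → D) = { ';', 'f' }
  PREDICT(B → n f) = { 'n' }

All predict sets are disjoint. The grammar IS LL(1).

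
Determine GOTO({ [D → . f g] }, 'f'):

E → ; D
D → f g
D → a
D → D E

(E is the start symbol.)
GOTO(I, 'f') = CLOSURE({ [A → αX.β] : [A → α.Xβ] ∈ I, X = 'f' })

Items with dot before 'f', with the dot advanced:
  [D → . f g] → [D → f . g]
Closure adds nothing (no advanced item has the dot before a non-terminal).

GOTO = { [D → f . g] }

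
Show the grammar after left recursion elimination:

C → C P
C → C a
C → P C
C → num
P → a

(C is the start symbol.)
C → P C C'
C → num C'
C' → P C'
C' → a C'
C' → ε
P → a

C is directly left-recursive. The standard transformation for
  A → A α₁ | ... | A α_m | β₁ | ... | β_n
is
  A  → β₁ A' | ... | β_n A'
  A' → α₁ A' | ... | α_m A' | ε

C → P C becomes C → P C C'
C → num becomes C → num C'
C → C P becomes C' → P C'
C → C a becomes C' → a C'
Add C' → ε

Productions for other non-terminals are unchanged:
  P → a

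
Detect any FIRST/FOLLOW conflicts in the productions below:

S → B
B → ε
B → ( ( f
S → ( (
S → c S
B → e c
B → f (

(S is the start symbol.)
A FIRST/FOLLOW conflict occurs when a non-terminal N has a nullable alternative N → β (β ⇒* ε) and another alternative N → α with FIRST(α) ∩ FOLLOW(N) ≠ ∅: on such a lookahead the parser cannot decide between expanding α and letting N vanish via β.

Nullable non-terminals: B, S.
FIRST sets used below: FIRST(B) = { '(', 'e', 'f', ε }

B: nullable alternative(s) B → ε; FOLLOW(B) = { $ }
  B → ε: FIRST \ {ε} = { } — this is the only nullable alternative, skip
  B → ( ( f: FIRST \ {ε} = { '(' } — disjoint from FOLLOW(B)
  B → e c: FIRST \ {ε} = { 'e' } — disjoint from FOLLOW(B)
  B → f (: FIRST \ {ε} = { 'f' } — disjoint from FOLLOW(B)

S: nullable alternative(s) S → B; FOLLOW(S) = { $ }
  S → B: FIRST \ {ε} = { '(', 'e', 'f' } — this is the only nullable alternative, skip
  S → ( (: FIRST \ {ε} = { '(' } — disjoint from FOLLOW(S)
  S → c S: FIRST \ {ε} = { 'c' } — disjoint from FOLLOW(S)

No FIRST/FOLLOW conflicts found.

Answer: No FIRST/FOLLOW conflicts.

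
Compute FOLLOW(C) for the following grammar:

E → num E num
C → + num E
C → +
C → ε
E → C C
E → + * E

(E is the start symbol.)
To compute FOLLOW(C), find every occurrence of C on a right-hand side N → α C β: add FIRST(β) \ {ε}, and if β is empty or nullable also add FOLLOW(N). Iterate to a fixed point.

In E → C C: C is followed by C, add FIRST(C) \ {ε} = { '+' }
  C is nullable, so also add FOLLOW(E)
In E → C C: C is at the end, add FOLLOW(E)

The FOLLOW sets referred to above (computed the same way, to a fixed point):
  FOLLOW(E) = { $, '+', 'num' }

Taking the union: FOLLOW(C) = { $, '+', 'num' }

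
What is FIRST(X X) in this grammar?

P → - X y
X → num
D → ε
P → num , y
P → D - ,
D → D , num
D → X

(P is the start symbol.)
{ 'num' }

FIRST sets of the non-terminals involved (from the grammar, by fixed-point iteration):
  FIRST(X) = { 'num' }

To compute FIRST(X X), process the symbols left to right:
Symbol X is a non-terminal. Add FIRST(X) \ {ε} = { 'num' }
X is not nullable (ε ∉ FIRST(X)), so stop here.
FIRST(X X) = { 'num' }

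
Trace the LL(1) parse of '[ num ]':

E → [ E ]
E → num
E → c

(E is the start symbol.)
LL(1) parsing maintains a stack (initially the start symbol over $) and the input. At each step: if the stack top is a terminal, match it against the current input token; if it is a non-terminal N, replace it with the RHS of M[N, lookahead] (the unique production whose predict set contains the lookahead).

Stack is shown with the top on the left.

Stack    Input      Action
--------------------------
E $      [ num ] $  output E → [ E ]
[ E ] $  [ num ] $  match '['
E ] $    num ] $    output E → num
num ] $  num ] $    match 'num'
] $      ] $        match ']'
$        $          accept

The string is accepted.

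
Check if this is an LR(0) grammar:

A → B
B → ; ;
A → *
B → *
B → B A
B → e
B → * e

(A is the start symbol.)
No. Shift-reduce conflict between [A → * .] and [B → * . e]

Augment with A' → A and build the canonical LR(0) collection (I0 = CLOSURE({[A' → . A]}), then GOTO on every symbol after a dot until no new states appear). It has 9 states:
  I0: { [A → . *], [A → . B], [A' → . A], [B → . * e], [B → . *], [B → . ; ;], [B → . B A], [B → . e] }  — shift
  I1: { [A → * .], [B → * . e], [B → * .] }  — shift, 2 reduces
  I2: { [B → ; . ;] }  — shift
  I3: { [A' → A .] }  — accept
  I4: { [A → . *], [A → . B], [A → B .], [B → . * e], [B → . *], [B → . ; ;], [B → . B A], [B → . e], [B → B . A] }  — shift, reduce
  I5: { [B → e .] }  — reduce
  I6: { [B → B A .] }  — reduce
  I7: { [B → ; ; .] }  — reduce
  I8: { [B → * e .] }  — reduce

Conflict in state I1:
  Shift-reduce conflict between [A → * .] and [B → * . e]
So the grammar is NOT LR(0).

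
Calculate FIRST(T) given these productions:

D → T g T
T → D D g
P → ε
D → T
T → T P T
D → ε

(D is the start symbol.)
{ 'g' }

FIRST sets of the other non-terminals involved (by the same procedure, iterated to a fixed point):
  FIRST(D) = { 'g', ε }

From T → D D g:
  - D is a non-terminal: add FIRST(D) \ {ε} = { 'g' }
    D is nullable, so continue to the next symbol
  - D is a non-terminal: add FIRST(D) \ {ε} = { 'g' }
    D is nullable, so continue to the next symbol
  - g is a terminal: add 'g' and stop
From T → T P T:
  - T is the symbol being defined: contributes nothing new
    T is not nullable, so stop

Collecting: FIRST(T) = { 'g' }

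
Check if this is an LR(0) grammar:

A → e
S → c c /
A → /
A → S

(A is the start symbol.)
Yes, the grammar is LR(0)

A grammar is LR(0) if no state in the canonical LR(0) collection has:
  - both a shift item (dot before a terminal) and a complete item (shift-reduce conflict), or
  - two or more complete items (reduce-reduce conflict; the accept item [A' → A .] counts as a complete item here).

Augment with A' → A and build the canonical LR(0) collection (I0 = CLOSURE({[A' → . A]}), then GOTO on every symbol after a dot until no new states appear). It has 8 states:
  I0: { [A → . /], [A → . S], [A → . e], [A' → . A], [S → . c c /] }  — shift
  I1: { [A → / .] }  — reduce
  I2: { [A' → A .] }  — accept
  I3: { [A → S .] }  — reduce
  I4: { [S → c . c /] }  — shift
  I5: { [A → e .] }  — reduce
  I6: { [S → c c . /] }  — shift
  I7: { [S → c c / .] }  — reduce

Every state is either a pure shift/goto state or contains exactly one complete item and nothing to shift — no conflicts. The grammar is LR(0).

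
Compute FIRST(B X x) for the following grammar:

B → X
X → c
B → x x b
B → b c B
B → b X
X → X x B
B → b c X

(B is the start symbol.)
FIRST sets of the non-terminals involved (from the grammar, by fixed-point iteration):
  FIRST(B) = { 'b', 'c', 'x' }

To compute FIRST(B X x), process the symbols left to right:
Symbol B is a non-terminal. Add FIRST(B) \ {ε} = { 'b', 'c', 'x' }
B is not nullable (ε ∉ FIRST(B)), so stop here.
FIRST(B X x) = { 'b', 'c', 'x' }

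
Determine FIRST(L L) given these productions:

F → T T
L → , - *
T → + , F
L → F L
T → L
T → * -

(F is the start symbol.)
{ '*', '+', ',' }

FIRST sets of the non-terminals involved (from the grammar, by fixed-point iteration):
  FIRST(L) = { '*', '+', ',' }

To compute FIRST(L L), process the symbols left to right:
Symbol L is a non-terminal. Add FIRST(L) \ {ε} = { '*', '+', ',' }
L is not nullable (ε ∉ FIRST(L)), so stop here.
FIRST(L L) = { '*', '+', ',' }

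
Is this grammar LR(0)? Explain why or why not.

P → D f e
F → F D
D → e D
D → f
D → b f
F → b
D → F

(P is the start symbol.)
A grammar is LR(0) if no state in the canonical LR(0) collection has:
  - both a shift item (dot before a terminal) and a complete item (shift-reduce conflict), or
  - two or more complete items (reduce-reduce conflict; the accept item [P' → P .] counts as a complete item here).

Augment with P' → P and build the canonical LR(0) collection (I0 = CLOSURE({[P' → . P]}), then GOTO on every symbol after a dot until no new states appear). It has 12 states:
  I0: { [D → . F], [D → . b f], [D → . e D], [D → . f], [F → . F D], [F → . b], [P → . D f e], [P' → . P] }  — shift
  I1: { [P → D . f e] }  — shift
  I2: { [D → . F], [D → . b f], [D → . e D], [D → . f], [D → F .], [F → . F D], [F → . b], [F → F . D] }  — shift, reduce
  I3: { [P' → P .] }  — accept
  I4: { [D → b . f], [F → b .] }  — shift, reduce
  I5: { [D → . F], [D → . b f], [D → . e D], [D → . f], [D → e . D], [F → . F D], [F → . b] }  — shift
  I6: { [D → f .] }  — reduce
  I7: { [D → e D .] }  — reduce
  I8: { [D → b f .] }  — reduce
  I9: { [F → F D .] }  — reduce
  I10: { [P → D f . e] }  — shift
  I11: { [P → D f e .] }  — reduce

Conflict in state I2:
  Shift-reduce conflict between [D → F .] and [D → . b f]
So the grammar is NOT LR(0).

Answer: No. Shift-reduce conflict between [D → F .] and [D → . b f]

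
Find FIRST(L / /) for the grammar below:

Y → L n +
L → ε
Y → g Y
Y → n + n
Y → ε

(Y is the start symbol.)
{ '/' }

FIRST sets of the non-terminals involved (from the grammar, by fixed-point iteration):
  FIRST(L) = { ε }

To compute FIRST(L / /), process the symbols left to right:
Symbol L is a non-terminal. Add FIRST(L) \ {ε} = { }
L is nullable (ε ∈ FIRST(L)), continue to the next symbol.
Symbol / is a terminal. Add '/' and stop.
FIRST(L / /) = { '/' }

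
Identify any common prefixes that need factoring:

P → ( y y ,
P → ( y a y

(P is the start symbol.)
Left-factoring is needed when two productions for the same non-terminal
share a common prefix on the right-hand side.

Productions for P:
  P → ( y y ,
  P → ( y a y

Found common prefix '( y' in productions for P

Answer: Yes, P has productions with common prefix '( y'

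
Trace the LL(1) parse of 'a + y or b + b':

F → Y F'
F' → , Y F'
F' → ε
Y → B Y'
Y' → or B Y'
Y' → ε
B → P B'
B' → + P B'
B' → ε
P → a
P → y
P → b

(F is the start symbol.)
LL(1) parsing maintains a stack (initially the start symbol over $) and the input. At each step: if the stack top is a terminal, match it against the current input token; if it is a non-terminal N, replace it with the RHS of M[N, lookahead] (the unique production whose predict set contains the lookahead).

Stack is shown with the top on the left.

Stack           Input             Action
----------------------------------------
F $             a + y or b + b $  output F → Y F'
Y F' $          a + y or b + b $  output Y → B Y'
B Y' F' $       a + y or b + b $  output B → P B'
P B' Y' F' $    a + y or b + b $  output P → a
a B' Y' F' $    a + y or b + b $  match 'a'
B' Y' F' $      + y or b + b $    output B' → + P B'
+ P B' Y' F' $  + y or b + b $    match '+'
P B' Y' F' $    y or b + b $      output P → y
y B' Y' F' $    y or b + b $      match 'y'
B' Y' F' $      or b + b $        output B' → ε
Y' F' $         or b + b $        output Y' → or B Y'
or B Y' F' $    or b + b $        match 'or'
B Y' F' $       b + b $           output B → P B'
P B' Y' F' $    b + b $           output P → b
b B' Y' F' $    b + b $           match 'b'
B' Y' F' $      + b $             output B' → + P B'
+ P B' Y' F' $  + b $             match '+'
P B' Y' F' $    b $               output P → b
b B' Y' F' $    b $               match 'b'
B' Y' F' $      $                 output B' → ε
Y' F' $         $                 output Y' → ε
F' $            $                 output F' → ε
$               $                 accept

The string is accepted.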